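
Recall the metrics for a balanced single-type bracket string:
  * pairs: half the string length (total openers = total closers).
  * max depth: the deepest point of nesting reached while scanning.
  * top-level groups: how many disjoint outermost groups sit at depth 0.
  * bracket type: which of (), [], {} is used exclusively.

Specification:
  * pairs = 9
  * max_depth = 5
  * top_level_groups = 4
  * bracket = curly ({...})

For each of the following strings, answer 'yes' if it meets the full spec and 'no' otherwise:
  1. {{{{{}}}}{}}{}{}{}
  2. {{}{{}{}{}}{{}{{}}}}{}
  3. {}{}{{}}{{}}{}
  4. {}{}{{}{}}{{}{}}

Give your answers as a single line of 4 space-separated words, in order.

Answer: yes no no no

Derivation:
String 1 '{{{{{}}}}{}}{}{}{}': depth seq [1 2 3 4 5 4 3 2 1 2 1 0 1 0 1 0 1 0]
  -> pairs=9 depth=5 groups=4 -> yes
String 2 '{{}{{}{}{}}{{}{{}}}}{}': depth seq [1 2 1 2 3 2 3 2 3 2 1 2 3 2 3 4 3 2 1 0 1 0]
  -> pairs=11 depth=4 groups=2 -> no
String 3 '{}{}{{}}{{}}{}': depth seq [1 0 1 0 1 2 1 0 1 2 1 0 1 0]
  -> pairs=7 depth=2 groups=5 -> no
String 4 '{}{}{{}{}}{{}{}}': depth seq [1 0 1 0 1 2 1 2 1 0 1 2 1 2 1 0]
  -> pairs=8 depth=2 groups=4 -> no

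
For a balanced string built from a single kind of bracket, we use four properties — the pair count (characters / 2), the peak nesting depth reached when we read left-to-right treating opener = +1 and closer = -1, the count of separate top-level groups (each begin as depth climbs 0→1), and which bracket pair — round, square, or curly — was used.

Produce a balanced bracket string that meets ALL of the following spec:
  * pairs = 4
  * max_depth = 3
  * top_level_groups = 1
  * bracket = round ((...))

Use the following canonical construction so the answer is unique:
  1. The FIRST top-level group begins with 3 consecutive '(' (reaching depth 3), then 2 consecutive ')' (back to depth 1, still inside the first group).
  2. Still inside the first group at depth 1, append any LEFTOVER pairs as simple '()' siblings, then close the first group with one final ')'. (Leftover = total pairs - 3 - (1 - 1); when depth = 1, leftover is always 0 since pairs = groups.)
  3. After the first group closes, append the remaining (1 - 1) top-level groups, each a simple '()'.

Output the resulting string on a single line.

Spec: pairs=4 depth=3 groups=1
Leftover pairs = 4 - 3 - (1-1) = 1
First group: deep chain of depth 3 + 1 sibling pairs
Remaining 0 groups: simple '()' each

Answer: ((())())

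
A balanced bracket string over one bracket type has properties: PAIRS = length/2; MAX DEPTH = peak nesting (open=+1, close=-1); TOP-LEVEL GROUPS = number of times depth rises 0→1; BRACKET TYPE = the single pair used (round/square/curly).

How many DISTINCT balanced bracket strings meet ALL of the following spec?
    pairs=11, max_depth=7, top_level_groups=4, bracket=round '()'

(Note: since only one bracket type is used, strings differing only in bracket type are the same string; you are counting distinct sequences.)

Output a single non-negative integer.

Spec: pairs=11 depth=7 groups=4
Count(depth <= 7) = 7068
Count(depth <= 6) = 7012
Count(depth == 7) = 7068 - 7012 = 56

Answer: 56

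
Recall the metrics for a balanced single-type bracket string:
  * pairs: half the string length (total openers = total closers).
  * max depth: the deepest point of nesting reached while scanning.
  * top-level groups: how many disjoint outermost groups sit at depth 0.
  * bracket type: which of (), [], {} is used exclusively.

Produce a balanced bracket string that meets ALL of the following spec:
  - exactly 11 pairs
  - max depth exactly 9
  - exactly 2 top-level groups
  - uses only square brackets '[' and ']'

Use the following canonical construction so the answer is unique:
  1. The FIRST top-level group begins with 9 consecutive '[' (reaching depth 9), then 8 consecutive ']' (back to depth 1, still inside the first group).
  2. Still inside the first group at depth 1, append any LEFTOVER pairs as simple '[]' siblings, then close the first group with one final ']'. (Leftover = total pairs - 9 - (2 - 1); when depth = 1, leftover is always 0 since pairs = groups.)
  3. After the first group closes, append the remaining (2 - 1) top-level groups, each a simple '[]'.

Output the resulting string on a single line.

Answer: [[[[[[[[[]]]]]]]][]][]

Derivation:
Spec: pairs=11 depth=9 groups=2
Leftover pairs = 11 - 9 - (2-1) = 1
First group: deep chain of depth 9 + 1 sibling pairs
Remaining 1 groups: simple '[]' each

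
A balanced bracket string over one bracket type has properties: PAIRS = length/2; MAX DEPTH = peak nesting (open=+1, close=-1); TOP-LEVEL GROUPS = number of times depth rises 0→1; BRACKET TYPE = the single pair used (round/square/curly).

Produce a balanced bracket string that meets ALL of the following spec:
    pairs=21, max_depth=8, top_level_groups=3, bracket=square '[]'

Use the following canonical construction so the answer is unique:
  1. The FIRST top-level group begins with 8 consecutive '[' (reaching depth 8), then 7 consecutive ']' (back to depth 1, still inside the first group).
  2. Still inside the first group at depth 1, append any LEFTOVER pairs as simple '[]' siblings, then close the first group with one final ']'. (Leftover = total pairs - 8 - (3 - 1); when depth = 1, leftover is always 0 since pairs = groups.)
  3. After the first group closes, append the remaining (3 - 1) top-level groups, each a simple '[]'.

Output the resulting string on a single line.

Answer: [[[[[[[[]]]]]]][][][][][][][][][][][]][][]

Derivation:
Spec: pairs=21 depth=8 groups=3
Leftover pairs = 21 - 8 - (3-1) = 11
First group: deep chain of depth 8 + 11 sibling pairs
Remaining 2 groups: simple '[]' each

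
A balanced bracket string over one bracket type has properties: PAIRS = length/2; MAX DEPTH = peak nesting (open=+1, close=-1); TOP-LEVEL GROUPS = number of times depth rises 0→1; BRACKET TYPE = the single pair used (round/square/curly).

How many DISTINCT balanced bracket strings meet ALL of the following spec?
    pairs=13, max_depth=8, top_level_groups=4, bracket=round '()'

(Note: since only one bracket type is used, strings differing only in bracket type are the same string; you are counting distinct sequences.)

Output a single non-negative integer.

Answer: 600

Derivation:
Spec: pairs=13 depth=8 groups=4
Count(depth <= 8) = 90364
Count(depth <= 7) = 89764
Count(depth == 8) = 90364 - 89764 = 600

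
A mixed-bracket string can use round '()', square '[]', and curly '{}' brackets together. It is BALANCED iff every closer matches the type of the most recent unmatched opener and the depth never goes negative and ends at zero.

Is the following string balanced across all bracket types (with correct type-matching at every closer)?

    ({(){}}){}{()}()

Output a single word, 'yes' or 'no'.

Answer: yes

Derivation:
pos 0: push '('; stack = (
pos 1: push '{'; stack = ({
pos 2: push '('; stack = ({(
pos 3: ')' matches '('; pop; stack = ({
pos 4: push '{'; stack = ({{
pos 5: '}' matches '{'; pop; stack = ({
pos 6: '}' matches '{'; pop; stack = (
pos 7: ')' matches '('; pop; stack = (empty)
pos 8: push '{'; stack = {
pos 9: '}' matches '{'; pop; stack = (empty)
pos 10: push '{'; stack = {
pos 11: push '('; stack = {(
pos 12: ')' matches '('; pop; stack = {
pos 13: '}' matches '{'; pop; stack = (empty)
pos 14: push '('; stack = (
pos 15: ')' matches '('; pop; stack = (empty)
end: stack empty → VALID
Verdict: properly nested → yes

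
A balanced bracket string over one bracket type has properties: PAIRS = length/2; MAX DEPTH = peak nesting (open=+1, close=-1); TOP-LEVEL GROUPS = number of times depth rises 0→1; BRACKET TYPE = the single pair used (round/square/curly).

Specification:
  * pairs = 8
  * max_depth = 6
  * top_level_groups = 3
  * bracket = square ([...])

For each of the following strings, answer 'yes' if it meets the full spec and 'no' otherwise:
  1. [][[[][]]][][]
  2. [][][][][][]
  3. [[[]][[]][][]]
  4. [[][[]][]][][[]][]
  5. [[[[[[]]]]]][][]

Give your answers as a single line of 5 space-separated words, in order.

String 1 '[][[[][]]][][]': depth seq [1 0 1 2 3 2 3 2 1 0 1 0 1 0]
  -> pairs=7 depth=3 groups=4 -> no
String 2 '[][][][][][]': depth seq [1 0 1 0 1 0 1 0 1 0 1 0]
  -> pairs=6 depth=1 groups=6 -> no
String 3 '[[[]][[]][][]]': depth seq [1 2 3 2 1 2 3 2 1 2 1 2 1 0]
  -> pairs=7 depth=3 groups=1 -> no
String 4 '[[][[]][]][][[]][]': depth seq [1 2 1 2 3 2 1 2 1 0 1 0 1 2 1 0 1 0]
  -> pairs=9 depth=3 groups=4 -> no
String 5 '[[[[[[]]]]]][][]': depth seq [1 2 3 4 5 6 5 4 3 2 1 0 1 0 1 0]
  -> pairs=8 depth=6 groups=3 -> yes

Answer: no no no no yes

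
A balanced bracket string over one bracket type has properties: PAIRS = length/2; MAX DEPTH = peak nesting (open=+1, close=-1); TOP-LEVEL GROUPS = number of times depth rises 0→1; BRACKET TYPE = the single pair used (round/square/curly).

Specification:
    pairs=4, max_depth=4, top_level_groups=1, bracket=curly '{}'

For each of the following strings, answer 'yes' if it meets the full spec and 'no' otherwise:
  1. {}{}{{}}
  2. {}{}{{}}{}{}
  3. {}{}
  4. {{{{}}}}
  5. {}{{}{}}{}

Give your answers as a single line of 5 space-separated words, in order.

String 1 '{}{}{{}}': depth seq [1 0 1 0 1 2 1 0]
  -> pairs=4 depth=2 groups=3 -> no
String 2 '{}{}{{}}{}{}': depth seq [1 0 1 0 1 2 1 0 1 0 1 0]
  -> pairs=6 depth=2 groups=5 -> no
String 3 '{}{}': depth seq [1 0 1 0]
  -> pairs=2 depth=1 groups=2 -> no
String 4 '{{{{}}}}': depth seq [1 2 3 4 3 2 1 0]
  -> pairs=4 depth=4 groups=1 -> yes
String 5 '{}{{}{}}{}': depth seq [1 0 1 2 1 2 1 0 1 0]
  -> pairs=5 depth=2 groups=3 -> no

Answer: no no no yes no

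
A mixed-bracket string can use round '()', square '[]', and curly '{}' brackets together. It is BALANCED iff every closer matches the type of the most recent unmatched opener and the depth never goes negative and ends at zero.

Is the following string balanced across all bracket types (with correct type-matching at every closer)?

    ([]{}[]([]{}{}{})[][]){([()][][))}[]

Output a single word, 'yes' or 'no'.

Answer: no

Derivation:
pos 0: push '('; stack = (
pos 1: push '['; stack = ([
pos 2: ']' matches '['; pop; stack = (
pos 3: push '{'; stack = ({
pos 4: '}' matches '{'; pop; stack = (
pos 5: push '['; stack = ([
pos 6: ']' matches '['; pop; stack = (
pos 7: push '('; stack = ((
pos 8: push '['; stack = (([
pos 9: ']' matches '['; pop; stack = ((
pos 10: push '{'; stack = (({
pos 11: '}' matches '{'; pop; stack = ((
pos 12: push '{'; stack = (({
pos 13: '}' matches '{'; pop; stack = ((
pos 14: push '{'; stack = (({
pos 15: '}' matches '{'; pop; stack = ((
pos 16: ')' matches '('; pop; stack = (
pos 17: push '['; stack = ([
pos 18: ']' matches '['; pop; stack = (
pos 19: push '['; stack = ([
pos 20: ']' matches '['; pop; stack = (
pos 21: ')' matches '('; pop; stack = (empty)
pos 22: push '{'; stack = {
pos 23: push '('; stack = {(
pos 24: push '['; stack = {([
pos 25: push '('; stack = {([(
pos 26: ')' matches '('; pop; stack = {([
pos 27: ']' matches '['; pop; stack = {(
pos 28: push '['; stack = {([
pos 29: ']' matches '['; pop; stack = {(
pos 30: push '['; stack = {([
pos 31: saw closer ')' but top of stack is '[' (expected ']') → INVALID
Verdict: type mismatch at position 31: ')' closes '[' → no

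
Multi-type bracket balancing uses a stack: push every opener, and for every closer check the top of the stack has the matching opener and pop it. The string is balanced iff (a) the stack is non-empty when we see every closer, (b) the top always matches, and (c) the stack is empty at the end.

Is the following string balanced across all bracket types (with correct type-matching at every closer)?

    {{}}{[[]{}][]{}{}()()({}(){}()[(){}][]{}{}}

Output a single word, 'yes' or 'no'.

Answer: no

Derivation:
pos 0: push '{'; stack = {
pos 1: push '{'; stack = {{
pos 2: '}' matches '{'; pop; stack = {
pos 3: '}' matches '{'; pop; stack = (empty)
pos 4: push '{'; stack = {
pos 5: push '['; stack = {[
pos 6: push '['; stack = {[[
pos 7: ']' matches '['; pop; stack = {[
pos 8: push '{'; stack = {[{
pos 9: '}' matches '{'; pop; stack = {[
pos 10: ']' matches '['; pop; stack = {
pos 11: push '['; stack = {[
pos 12: ']' matches '['; pop; stack = {
pos 13: push '{'; stack = {{
pos 14: '}' matches '{'; pop; stack = {
pos 15: push '{'; stack = {{
pos 16: '}' matches '{'; pop; stack = {
pos 17: push '('; stack = {(
pos 18: ')' matches '('; pop; stack = {
pos 19: push '('; stack = {(
pos 20: ')' matches '('; pop; stack = {
pos 21: push '('; stack = {(
pos 22: push '{'; stack = {({
pos 23: '}' matches '{'; pop; stack = {(
pos 24: push '('; stack = {((
pos 25: ')' matches '('; pop; stack = {(
pos 26: push '{'; stack = {({
pos 27: '}' matches '{'; pop; stack = {(
pos 28: push '('; stack = {((
pos 29: ')' matches '('; pop; stack = {(
pos 30: push '['; stack = {([
pos 31: push '('; stack = {([(
pos 32: ')' matches '('; pop; stack = {([
pos 33: push '{'; stack = {([{
pos 34: '}' matches '{'; pop; stack = {([
pos 35: ']' matches '['; pop; stack = {(
pos 36: push '['; stack = {([
pos 37: ']' matches '['; pop; stack = {(
pos 38: push '{'; stack = {({
pos 39: '}' matches '{'; pop; stack = {(
pos 40: push '{'; stack = {({
pos 41: '}' matches '{'; pop; stack = {(
pos 42: saw closer '}' but top of stack is '(' (expected ')') → INVALID
Verdict: type mismatch at position 42: '}' closes '(' → no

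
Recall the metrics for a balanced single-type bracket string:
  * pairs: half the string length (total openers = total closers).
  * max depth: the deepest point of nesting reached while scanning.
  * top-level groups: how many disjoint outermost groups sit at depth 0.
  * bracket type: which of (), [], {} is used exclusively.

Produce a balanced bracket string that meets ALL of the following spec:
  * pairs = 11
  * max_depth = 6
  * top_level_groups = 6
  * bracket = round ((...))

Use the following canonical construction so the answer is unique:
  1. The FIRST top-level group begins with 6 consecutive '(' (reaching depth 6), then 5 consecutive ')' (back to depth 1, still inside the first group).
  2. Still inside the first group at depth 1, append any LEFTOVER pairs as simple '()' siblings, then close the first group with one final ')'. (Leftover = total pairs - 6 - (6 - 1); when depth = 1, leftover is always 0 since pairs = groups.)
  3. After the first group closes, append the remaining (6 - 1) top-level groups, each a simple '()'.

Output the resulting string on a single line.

Answer: (((((())))))()()()()()

Derivation:
Spec: pairs=11 depth=6 groups=6
Leftover pairs = 11 - 6 - (6-1) = 0
First group: deep chain of depth 6 + 0 sibling pairs
Remaining 5 groups: simple '()' each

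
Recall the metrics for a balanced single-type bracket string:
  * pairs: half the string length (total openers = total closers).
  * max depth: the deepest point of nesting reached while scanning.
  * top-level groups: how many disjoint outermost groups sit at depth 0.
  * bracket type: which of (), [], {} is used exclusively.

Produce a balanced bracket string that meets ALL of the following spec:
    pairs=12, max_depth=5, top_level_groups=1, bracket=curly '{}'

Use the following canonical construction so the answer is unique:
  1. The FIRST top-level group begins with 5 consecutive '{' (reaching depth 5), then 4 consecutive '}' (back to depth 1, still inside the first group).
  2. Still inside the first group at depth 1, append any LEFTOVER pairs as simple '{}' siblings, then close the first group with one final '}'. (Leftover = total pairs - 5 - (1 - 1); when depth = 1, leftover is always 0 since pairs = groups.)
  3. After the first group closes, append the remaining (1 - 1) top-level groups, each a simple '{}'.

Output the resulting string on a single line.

Answer: {{{{{}}}}{}{}{}{}{}{}{}}

Derivation:
Spec: pairs=12 depth=5 groups=1
Leftover pairs = 12 - 5 - (1-1) = 7
First group: deep chain of depth 5 + 7 sibling pairs
Remaining 0 groups: simple '{}' each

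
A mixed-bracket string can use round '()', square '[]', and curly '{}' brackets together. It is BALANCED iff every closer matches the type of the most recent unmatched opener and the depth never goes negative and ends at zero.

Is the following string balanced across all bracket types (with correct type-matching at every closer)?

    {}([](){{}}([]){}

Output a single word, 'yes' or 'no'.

Answer: no

Derivation:
pos 0: push '{'; stack = {
pos 1: '}' matches '{'; pop; stack = (empty)
pos 2: push '('; stack = (
pos 3: push '['; stack = ([
pos 4: ']' matches '['; pop; stack = (
pos 5: push '('; stack = ((
pos 6: ')' matches '('; pop; stack = (
pos 7: push '{'; stack = ({
pos 8: push '{'; stack = ({{
pos 9: '}' matches '{'; pop; stack = ({
pos 10: '}' matches '{'; pop; stack = (
pos 11: push '('; stack = ((
pos 12: push '['; stack = (([
pos 13: ']' matches '['; pop; stack = ((
pos 14: ')' matches '('; pop; stack = (
pos 15: push '{'; stack = ({
pos 16: '}' matches '{'; pop; stack = (
end: stack still non-empty (() → INVALID
Verdict: unclosed openers at end: ( → no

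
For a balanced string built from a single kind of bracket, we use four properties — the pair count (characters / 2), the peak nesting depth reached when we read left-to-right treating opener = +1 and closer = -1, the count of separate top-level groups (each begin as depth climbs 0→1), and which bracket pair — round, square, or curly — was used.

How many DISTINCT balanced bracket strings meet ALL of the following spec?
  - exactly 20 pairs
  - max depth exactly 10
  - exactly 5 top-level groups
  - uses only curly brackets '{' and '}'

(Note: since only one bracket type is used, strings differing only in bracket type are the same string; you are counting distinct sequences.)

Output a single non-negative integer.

Answer: 3216400

Derivation:
Spec: pairs=20 depth=10 groups=5
Count(depth <= 10) = 463034440
Count(depth <= 9) = 459818040
Count(depth == 10) = 463034440 - 459818040 = 3216400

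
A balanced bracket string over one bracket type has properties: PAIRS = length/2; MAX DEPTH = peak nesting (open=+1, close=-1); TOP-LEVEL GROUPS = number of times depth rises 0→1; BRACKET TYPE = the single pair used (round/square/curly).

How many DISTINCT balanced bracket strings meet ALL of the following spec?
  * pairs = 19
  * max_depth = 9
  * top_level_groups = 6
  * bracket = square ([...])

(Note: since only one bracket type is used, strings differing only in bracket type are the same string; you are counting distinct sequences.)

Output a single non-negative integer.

Answer: 531216

Derivation:
Spec: pairs=19 depth=9 groups=6
Count(depth <= 9) = 64994910
Count(depth <= 8) = 64463694
Count(depth == 9) = 64994910 - 64463694 = 531216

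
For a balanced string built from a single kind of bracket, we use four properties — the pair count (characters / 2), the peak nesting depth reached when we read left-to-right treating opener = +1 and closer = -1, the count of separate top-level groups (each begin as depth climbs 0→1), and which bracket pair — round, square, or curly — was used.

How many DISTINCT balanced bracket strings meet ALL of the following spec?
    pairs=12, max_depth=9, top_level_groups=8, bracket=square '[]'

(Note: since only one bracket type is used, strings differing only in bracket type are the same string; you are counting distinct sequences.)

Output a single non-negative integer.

Spec: pairs=12 depth=9 groups=8
Count(depth <= 9) = 910
Count(depth <= 8) = 910
Count(depth == 9) = 910 - 910 = 0

Answer: 0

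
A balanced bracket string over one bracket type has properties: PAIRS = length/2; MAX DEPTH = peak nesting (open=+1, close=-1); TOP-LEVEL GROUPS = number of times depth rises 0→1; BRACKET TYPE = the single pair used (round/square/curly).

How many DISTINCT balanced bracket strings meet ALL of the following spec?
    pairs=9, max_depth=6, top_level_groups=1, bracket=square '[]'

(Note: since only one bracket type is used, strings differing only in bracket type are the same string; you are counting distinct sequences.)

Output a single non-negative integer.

Answer: 247

Derivation:
Spec: pairs=9 depth=6 groups=1
Count(depth <= 6) = 1341
Count(depth <= 5) = 1094
Count(depth == 6) = 1341 - 1094 = 247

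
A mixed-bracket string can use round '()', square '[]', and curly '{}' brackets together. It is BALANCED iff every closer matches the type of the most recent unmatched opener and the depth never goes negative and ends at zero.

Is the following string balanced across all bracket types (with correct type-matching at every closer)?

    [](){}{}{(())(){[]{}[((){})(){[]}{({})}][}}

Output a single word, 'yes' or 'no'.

Answer: no

Derivation:
pos 0: push '['; stack = [
pos 1: ']' matches '['; pop; stack = (empty)
pos 2: push '('; stack = (
pos 3: ')' matches '('; pop; stack = (empty)
pos 4: push '{'; stack = {
pos 5: '}' matches '{'; pop; stack = (empty)
pos 6: push '{'; stack = {
pos 7: '}' matches '{'; pop; stack = (empty)
pos 8: push '{'; stack = {
pos 9: push '('; stack = {(
pos 10: push '('; stack = {((
pos 11: ')' matches '('; pop; stack = {(
pos 12: ')' matches '('; pop; stack = {
pos 13: push '('; stack = {(
pos 14: ')' matches '('; pop; stack = {
pos 15: push '{'; stack = {{
pos 16: push '['; stack = {{[
pos 17: ']' matches '['; pop; stack = {{
pos 18: push '{'; stack = {{{
pos 19: '}' matches '{'; pop; stack = {{
pos 20: push '['; stack = {{[
pos 21: push '('; stack = {{[(
pos 22: push '('; stack = {{[((
pos 23: ')' matches '('; pop; stack = {{[(
pos 24: push '{'; stack = {{[({
pos 25: '}' matches '{'; pop; stack = {{[(
pos 26: ')' matches '('; pop; stack = {{[
pos 27: push '('; stack = {{[(
pos 28: ')' matches '('; pop; stack = {{[
pos 29: push '{'; stack = {{[{
pos 30: push '['; stack = {{[{[
pos 31: ']' matches '['; pop; stack = {{[{
pos 32: '}' matches '{'; pop; stack = {{[
pos 33: push '{'; stack = {{[{
pos 34: push '('; stack = {{[{(
pos 35: push '{'; stack = {{[{({
pos 36: '}' matches '{'; pop; stack = {{[{(
pos 37: ')' matches '('; pop; stack = {{[{
pos 38: '}' matches '{'; pop; stack = {{[
pos 39: ']' matches '['; pop; stack = {{
pos 40: push '['; stack = {{[
pos 41: saw closer '}' but top of stack is '[' (expected ']') → INVALID
Verdict: type mismatch at position 41: '}' closes '[' → no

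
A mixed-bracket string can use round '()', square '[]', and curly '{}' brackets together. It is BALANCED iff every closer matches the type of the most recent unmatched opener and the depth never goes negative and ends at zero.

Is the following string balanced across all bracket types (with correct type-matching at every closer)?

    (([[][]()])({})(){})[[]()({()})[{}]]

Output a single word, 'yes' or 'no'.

Answer: yes

Derivation:
pos 0: push '('; stack = (
pos 1: push '('; stack = ((
pos 2: push '['; stack = (([
pos 3: push '['; stack = (([[
pos 4: ']' matches '['; pop; stack = (([
pos 5: push '['; stack = (([[
pos 6: ']' matches '['; pop; stack = (([
pos 7: push '('; stack = (([(
pos 8: ')' matches '('; pop; stack = (([
pos 9: ']' matches '['; pop; stack = ((
pos 10: ')' matches '('; pop; stack = (
pos 11: push '('; stack = ((
pos 12: push '{'; stack = (({
pos 13: '}' matches '{'; pop; stack = ((
pos 14: ')' matches '('; pop; stack = (
pos 15: push '('; stack = ((
pos 16: ')' matches '('; pop; stack = (
pos 17: push '{'; stack = ({
pos 18: '}' matches '{'; pop; stack = (
pos 19: ')' matches '('; pop; stack = (empty)
pos 20: push '['; stack = [
pos 21: push '['; stack = [[
pos 22: ']' matches '['; pop; stack = [
pos 23: push '('; stack = [(
pos 24: ')' matches '('; pop; stack = [
pos 25: push '('; stack = [(
pos 26: push '{'; stack = [({
pos 27: push '('; stack = [({(
pos 28: ')' matches '('; pop; stack = [({
pos 29: '}' matches '{'; pop; stack = [(
pos 30: ')' matches '('; pop; stack = [
pos 31: push '['; stack = [[
pos 32: push '{'; stack = [[{
pos 33: '}' matches '{'; pop; stack = [[
pos 34: ']' matches '['; pop; stack = [
pos 35: ']' matches '['; pop; stack = (empty)
end: stack empty → VALID
Verdict: properly nested → yes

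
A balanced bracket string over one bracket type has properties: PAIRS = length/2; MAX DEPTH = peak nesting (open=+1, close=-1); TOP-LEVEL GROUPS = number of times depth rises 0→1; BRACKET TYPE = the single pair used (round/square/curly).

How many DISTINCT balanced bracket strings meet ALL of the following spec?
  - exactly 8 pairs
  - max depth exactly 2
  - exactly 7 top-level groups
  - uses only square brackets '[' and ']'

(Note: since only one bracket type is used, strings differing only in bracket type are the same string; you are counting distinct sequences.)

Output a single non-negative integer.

Spec: pairs=8 depth=2 groups=7
Count(depth <= 2) = 7
Count(depth <= 1) = 0
Count(depth == 2) = 7 - 0 = 7

Answer: 7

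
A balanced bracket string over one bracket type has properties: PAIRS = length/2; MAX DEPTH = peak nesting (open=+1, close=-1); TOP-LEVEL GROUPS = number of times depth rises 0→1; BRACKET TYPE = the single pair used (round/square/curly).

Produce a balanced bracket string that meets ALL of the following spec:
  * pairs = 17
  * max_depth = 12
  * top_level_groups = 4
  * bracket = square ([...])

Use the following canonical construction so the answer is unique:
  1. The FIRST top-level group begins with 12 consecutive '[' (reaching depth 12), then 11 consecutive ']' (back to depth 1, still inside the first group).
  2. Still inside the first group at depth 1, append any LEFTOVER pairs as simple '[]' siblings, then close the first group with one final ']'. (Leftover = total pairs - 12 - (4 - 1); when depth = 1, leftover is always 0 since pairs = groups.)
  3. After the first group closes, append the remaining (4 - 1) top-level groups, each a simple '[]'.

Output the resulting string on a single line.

Spec: pairs=17 depth=12 groups=4
Leftover pairs = 17 - 12 - (4-1) = 2
First group: deep chain of depth 12 + 2 sibling pairs
Remaining 3 groups: simple '[]' each

Answer: [[[[[[[[[[[[]]]]]]]]]]][][]][][][]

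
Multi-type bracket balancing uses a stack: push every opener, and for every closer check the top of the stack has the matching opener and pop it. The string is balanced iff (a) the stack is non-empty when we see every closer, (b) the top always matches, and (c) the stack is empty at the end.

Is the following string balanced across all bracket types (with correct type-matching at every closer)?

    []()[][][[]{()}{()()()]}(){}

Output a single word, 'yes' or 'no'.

Answer: no

Derivation:
pos 0: push '['; stack = [
pos 1: ']' matches '['; pop; stack = (empty)
pos 2: push '('; stack = (
pos 3: ')' matches '('; pop; stack = (empty)
pos 4: push '['; stack = [
pos 5: ']' matches '['; pop; stack = (empty)
pos 6: push '['; stack = [
pos 7: ']' matches '['; pop; stack = (empty)
pos 8: push '['; stack = [
pos 9: push '['; stack = [[
pos 10: ']' matches '['; pop; stack = [
pos 11: push '{'; stack = [{
pos 12: push '('; stack = [{(
pos 13: ')' matches '('; pop; stack = [{
pos 14: '}' matches '{'; pop; stack = [
pos 15: push '{'; stack = [{
pos 16: push '('; stack = [{(
pos 17: ')' matches '('; pop; stack = [{
pos 18: push '('; stack = [{(
pos 19: ')' matches '('; pop; stack = [{
pos 20: push '('; stack = [{(
pos 21: ')' matches '('; pop; stack = [{
pos 22: saw closer ']' but top of stack is '{' (expected '}') → INVALID
Verdict: type mismatch at position 22: ']' closes '{' → no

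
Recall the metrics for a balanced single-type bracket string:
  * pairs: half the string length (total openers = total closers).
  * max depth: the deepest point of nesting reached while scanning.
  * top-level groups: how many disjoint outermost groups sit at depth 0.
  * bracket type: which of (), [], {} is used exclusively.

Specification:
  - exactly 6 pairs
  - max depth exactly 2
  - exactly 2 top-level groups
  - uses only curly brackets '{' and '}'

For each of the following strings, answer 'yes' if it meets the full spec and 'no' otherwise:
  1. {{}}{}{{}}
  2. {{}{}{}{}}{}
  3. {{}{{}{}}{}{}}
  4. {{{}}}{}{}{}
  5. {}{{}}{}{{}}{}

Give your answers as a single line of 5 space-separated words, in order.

String 1 '{{}}{}{{}}': depth seq [1 2 1 0 1 0 1 2 1 0]
  -> pairs=5 depth=2 groups=3 -> no
String 2 '{{}{}{}{}}{}': depth seq [1 2 1 2 1 2 1 2 1 0 1 0]
  -> pairs=6 depth=2 groups=2 -> yes
String 3 '{{}{{}{}}{}{}}': depth seq [1 2 1 2 3 2 3 2 1 2 1 2 1 0]
  -> pairs=7 depth=3 groups=1 -> no
String 4 '{{{}}}{}{}{}': depth seq [1 2 3 2 1 0 1 0 1 0 1 0]
  -> pairs=6 depth=3 groups=4 -> no
String 5 '{}{{}}{}{{}}{}': depth seq [1 0 1 2 1 0 1 0 1 2 1 0 1 0]
  -> pairs=7 depth=2 groups=5 -> no

Answer: no yes no no no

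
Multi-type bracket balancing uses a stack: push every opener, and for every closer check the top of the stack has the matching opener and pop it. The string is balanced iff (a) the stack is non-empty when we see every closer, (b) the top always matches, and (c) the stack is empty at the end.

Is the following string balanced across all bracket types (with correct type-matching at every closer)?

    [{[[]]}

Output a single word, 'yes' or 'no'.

pos 0: push '['; stack = [
pos 1: push '{'; stack = [{
pos 2: push '['; stack = [{[
pos 3: push '['; stack = [{[[
pos 4: ']' matches '['; pop; stack = [{[
pos 5: ']' matches '['; pop; stack = [{
pos 6: '}' matches '{'; pop; stack = [
end: stack still non-empty ([) → INVALID
Verdict: unclosed openers at end: [ → no

Answer: no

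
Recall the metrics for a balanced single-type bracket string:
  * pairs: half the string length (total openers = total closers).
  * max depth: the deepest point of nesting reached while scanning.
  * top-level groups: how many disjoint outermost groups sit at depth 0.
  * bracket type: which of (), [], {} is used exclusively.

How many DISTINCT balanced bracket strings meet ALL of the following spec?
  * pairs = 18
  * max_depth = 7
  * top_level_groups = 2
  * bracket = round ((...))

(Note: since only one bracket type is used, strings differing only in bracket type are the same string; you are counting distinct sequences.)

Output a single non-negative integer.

Spec: pairs=18 depth=7 groups=2
Count(depth <= 7) = 99503488
Count(depth <= 6) = 71040035
Count(depth == 7) = 99503488 - 71040035 = 28463453

Answer: 28463453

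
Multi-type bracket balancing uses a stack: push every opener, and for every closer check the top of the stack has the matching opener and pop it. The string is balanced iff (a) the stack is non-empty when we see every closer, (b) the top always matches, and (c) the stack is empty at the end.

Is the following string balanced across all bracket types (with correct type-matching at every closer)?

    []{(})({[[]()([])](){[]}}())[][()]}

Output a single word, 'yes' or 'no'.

Answer: no

Derivation:
pos 0: push '['; stack = [
pos 1: ']' matches '['; pop; stack = (empty)
pos 2: push '{'; stack = {
pos 3: push '('; stack = {(
pos 4: saw closer '}' but top of stack is '(' (expected ')') → INVALID
Verdict: type mismatch at position 4: '}' closes '(' → no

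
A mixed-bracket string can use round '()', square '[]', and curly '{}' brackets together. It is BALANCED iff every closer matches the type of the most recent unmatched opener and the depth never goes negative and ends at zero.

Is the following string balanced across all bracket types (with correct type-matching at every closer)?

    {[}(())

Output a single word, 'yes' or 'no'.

Answer: no

Derivation:
pos 0: push '{'; stack = {
pos 1: push '['; stack = {[
pos 2: saw closer '}' but top of stack is '[' (expected ']') → INVALID
Verdict: type mismatch at position 2: '}' closes '[' → no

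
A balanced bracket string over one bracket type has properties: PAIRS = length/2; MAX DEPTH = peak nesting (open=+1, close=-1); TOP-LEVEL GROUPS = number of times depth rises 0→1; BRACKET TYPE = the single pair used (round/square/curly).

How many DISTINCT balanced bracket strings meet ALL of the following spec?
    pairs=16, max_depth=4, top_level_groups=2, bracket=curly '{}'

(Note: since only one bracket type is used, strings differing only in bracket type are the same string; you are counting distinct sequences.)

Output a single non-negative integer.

Spec: pairs=16 depth=4 groups=2
Count(depth <= 4) = 1147145
Count(depth <= 3) = 69632
Count(depth == 4) = 1147145 - 69632 = 1077513

Answer: 1077513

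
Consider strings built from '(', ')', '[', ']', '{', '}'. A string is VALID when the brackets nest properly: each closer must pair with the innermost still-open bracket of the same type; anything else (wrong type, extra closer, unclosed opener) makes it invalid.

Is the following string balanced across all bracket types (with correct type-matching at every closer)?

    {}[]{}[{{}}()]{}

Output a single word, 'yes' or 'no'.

pos 0: push '{'; stack = {
pos 1: '}' matches '{'; pop; stack = (empty)
pos 2: push '['; stack = [
pos 3: ']' matches '['; pop; stack = (empty)
pos 4: push '{'; stack = {
pos 5: '}' matches '{'; pop; stack = (empty)
pos 6: push '['; stack = [
pos 7: push '{'; stack = [{
pos 8: push '{'; stack = [{{
pos 9: '}' matches '{'; pop; stack = [{
pos 10: '}' matches '{'; pop; stack = [
pos 11: push '('; stack = [(
pos 12: ')' matches '('; pop; stack = [
pos 13: ']' matches '['; pop; stack = (empty)
pos 14: push '{'; stack = {
pos 15: '}' matches '{'; pop; stack = (empty)
end: stack empty → VALID
Verdict: properly nested → yes

Answer: yes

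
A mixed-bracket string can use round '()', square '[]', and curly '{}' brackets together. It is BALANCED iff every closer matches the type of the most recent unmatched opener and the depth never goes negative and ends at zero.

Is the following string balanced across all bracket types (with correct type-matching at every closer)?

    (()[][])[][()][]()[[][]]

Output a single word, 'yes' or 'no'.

Answer: yes

Derivation:
pos 0: push '('; stack = (
pos 1: push '('; stack = ((
pos 2: ')' matches '('; pop; stack = (
pos 3: push '['; stack = ([
pos 4: ']' matches '['; pop; stack = (
pos 5: push '['; stack = ([
pos 6: ']' matches '['; pop; stack = (
pos 7: ')' matches '('; pop; stack = (empty)
pos 8: push '['; stack = [
pos 9: ']' matches '['; pop; stack = (empty)
pos 10: push '['; stack = [
pos 11: push '('; stack = [(
pos 12: ')' matches '('; pop; stack = [
pos 13: ']' matches '['; pop; stack = (empty)
pos 14: push '['; stack = [
pos 15: ']' matches '['; pop; stack = (empty)
pos 16: push '('; stack = (
pos 17: ')' matches '('; pop; stack = (empty)
pos 18: push '['; stack = [
pos 19: push '['; stack = [[
pos 20: ']' matches '['; pop; stack = [
pos 21: push '['; stack = [[
pos 22: ']' matches '['; pop; stack = [
pos 23: ']' matches '['; pop; stack = (empty)
end: stack empty → VALID
Verdict: properly nested → yes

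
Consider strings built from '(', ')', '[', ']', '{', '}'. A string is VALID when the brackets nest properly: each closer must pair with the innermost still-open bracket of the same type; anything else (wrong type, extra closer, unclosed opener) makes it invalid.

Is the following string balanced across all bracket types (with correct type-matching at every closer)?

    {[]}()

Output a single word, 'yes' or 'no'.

pos 0: push '{'; stack = {
pos 1: push '['; stack = {[
pos 2: ']' matches '['; pop; stack = {
pos 3: '}' matches '{'; pop; stack = (empty)
pos 4: push '('; stack = (
pos 5: ')' matches '('; pop; stack = (empty)
end: stack empty → VALID
Verdict: properly nested → yes

Answer: yes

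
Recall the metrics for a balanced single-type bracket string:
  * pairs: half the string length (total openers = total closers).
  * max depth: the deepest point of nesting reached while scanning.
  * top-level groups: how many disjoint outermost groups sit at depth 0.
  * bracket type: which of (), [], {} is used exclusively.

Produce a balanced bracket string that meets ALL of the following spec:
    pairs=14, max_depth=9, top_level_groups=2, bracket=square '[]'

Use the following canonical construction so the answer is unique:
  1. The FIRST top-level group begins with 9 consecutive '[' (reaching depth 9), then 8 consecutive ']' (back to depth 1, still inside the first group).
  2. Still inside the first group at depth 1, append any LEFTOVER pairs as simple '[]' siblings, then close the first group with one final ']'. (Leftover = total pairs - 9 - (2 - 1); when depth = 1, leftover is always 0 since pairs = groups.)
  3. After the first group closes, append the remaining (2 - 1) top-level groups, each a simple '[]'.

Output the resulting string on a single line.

Answer: [[[[[[[[[]]]]]]]][][][][]][]

Derivation:
Spec: pairs=14 depth=9 groups=2
Leftover pairs = 14 - 9 - (2-1) = 4
First group: deep chain of depth 9 + 4 sibling pairs
Remaining 1 groups: simple '[]' each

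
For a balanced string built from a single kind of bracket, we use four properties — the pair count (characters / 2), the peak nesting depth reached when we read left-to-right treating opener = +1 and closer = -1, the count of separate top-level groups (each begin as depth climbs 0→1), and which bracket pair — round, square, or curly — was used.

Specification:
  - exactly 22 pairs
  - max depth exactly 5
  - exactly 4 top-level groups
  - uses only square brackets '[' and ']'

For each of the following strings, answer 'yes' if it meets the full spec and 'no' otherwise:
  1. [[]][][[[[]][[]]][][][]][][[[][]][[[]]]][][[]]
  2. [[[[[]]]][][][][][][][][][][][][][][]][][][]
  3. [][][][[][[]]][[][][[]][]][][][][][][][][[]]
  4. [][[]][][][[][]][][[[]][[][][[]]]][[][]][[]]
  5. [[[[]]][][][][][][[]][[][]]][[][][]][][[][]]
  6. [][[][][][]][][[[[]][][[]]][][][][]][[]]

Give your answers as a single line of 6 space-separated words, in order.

Answer: no yes no no no no

Derivation:
String 1 '[[]][][[[[]][[]]][][][]][][[[][]][[[]]]][][[]]': depth seq [1 2 1 0 1 0 1 2 3 4 3 2 3 4 3 2 1 2 1 2 1 2 1 0 1 0 1 2 3 2 3 2 1 2 3 4 3 2 1 0 1 0 1 2 1 0]
  -> pairs=23 depth=4 groups=7 -> no
String 2 '[[[[[]]]][][][][][][][][][][][][][][]][][][]': depth seq [1 2 3 4 5 4 3 2 1 2 1 2 1 2 1 2 1 2 1 2 1 2 1 2 1 2 1 2 1 2 1 2 1 2 1 2 1 0 1 0 1 0 1 0]
  -> pairs=22 depth=5 groups=4 -> yes
String 3 '[][][][[][[]]][[][][[]][]][][][][][][][][[]]': depth seq [1 0 1 0 1 0 1 2 1 2 3 2 1 0 1 2 1 2 1 2 3 2 1 2 1 0 1 0 1 0 1 0 1 0 1 0 1 0 1 0 1 2 1 0]
  -> pairs=22 depth=3 groups=13 -> no
String 4 '[][[]][][][[][]][][[[]][[][][[]]]][[][]][[]]': depth seq [1 0 1 2 1 0 1 0 1 0 1 2 1 2 1 0 1 0 1 2 3 2 1 2 3 2 3 2 3 4 3 2 1 0 1 2 1 2 1 0 1 2 1 0]
  -> pairs=22 depth=4 groups=9 -> no
String 5 '[[[[]]][][][][][][[]][[][]]][[][][]][][[][]]': depth seq [1 2 3 4 3 2 1 2 1 2 1 2 1 2 1 2 1 2 3 2 1 2 3 2 3 2 1 0 1 2 1 2 1 2 1 0 1 0 1 2 1 2 1 0]
  -> pairs=22 depth=4 groups=4 -> no
String 6 '[][[][][][]][][[[[]][][[]]][][][][]][[]]': depth seq [1 0 1 2 1 2 1 2 1 2 1 0 1 0 1 2 3 4 3 2 3 2 3 4 3 2 1 2 1 2 1 2 1 2 1 0 1 2 1 0]
  -> pairs=20 depth=4 groups=5 -> no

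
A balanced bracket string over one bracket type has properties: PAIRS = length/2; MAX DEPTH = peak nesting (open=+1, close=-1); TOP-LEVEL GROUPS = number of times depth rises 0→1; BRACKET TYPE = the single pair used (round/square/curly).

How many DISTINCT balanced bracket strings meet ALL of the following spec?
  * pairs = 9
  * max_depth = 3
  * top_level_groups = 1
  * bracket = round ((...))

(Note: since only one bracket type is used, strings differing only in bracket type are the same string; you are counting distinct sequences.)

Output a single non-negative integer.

Spec: pairs=9 depth=3 groups=1
Count(depth <= 3) = 128
Count(depth <= 2) = 1
Count(depth == 3) = 128 - 1 = 127

Answer: 127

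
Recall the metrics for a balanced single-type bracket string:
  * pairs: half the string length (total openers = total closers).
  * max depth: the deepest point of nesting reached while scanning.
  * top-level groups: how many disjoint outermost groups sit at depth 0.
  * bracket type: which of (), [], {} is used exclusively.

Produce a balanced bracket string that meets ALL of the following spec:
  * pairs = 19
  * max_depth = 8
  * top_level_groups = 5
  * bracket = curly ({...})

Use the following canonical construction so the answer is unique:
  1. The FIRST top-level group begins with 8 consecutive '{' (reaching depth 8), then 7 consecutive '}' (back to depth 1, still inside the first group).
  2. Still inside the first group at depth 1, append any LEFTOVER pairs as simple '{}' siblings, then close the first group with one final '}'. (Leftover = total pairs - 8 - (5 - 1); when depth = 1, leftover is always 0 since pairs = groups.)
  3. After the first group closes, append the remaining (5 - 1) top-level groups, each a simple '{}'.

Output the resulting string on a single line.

Spec: pairs=19 depth=8 groups=5
Leftover pairs = 19 - 8 - (5-1) = 7
First group: deep chain of depth 8 + 7 sibling pairs
Remaining 4 groups: simple '{}' each

Answer: {{{{{{{{}}}}}}}{}{}{}{}{}{}{}}{}{}{}{}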